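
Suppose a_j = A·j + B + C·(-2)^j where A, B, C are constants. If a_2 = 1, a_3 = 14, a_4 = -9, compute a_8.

Plug in j = 2, 3, 4: 2A + B + 4C = 1; 3A + B - 8C = 14; 4A + B + 16C = -9.
Subtracting the first from the second: A - 12C = 13.
Subtracting the second from the third: A + 24C = -23.
Solving: C = -1, A = 1, then B = 3.
Hence a_8 = 1·8 + 3 + (-1)·256 = -245.

-245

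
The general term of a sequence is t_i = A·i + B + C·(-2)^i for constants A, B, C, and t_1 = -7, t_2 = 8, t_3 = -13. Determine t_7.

At i = 1, 2, 3: A + B - 2C = -7; 2A + B + 4C = 8; 3A + B - 8C = -13.
Subtracting the first from the second: A + 6C = 15.
Subtracting the second from the third: A - 12C = -21.
Solving: C = 2, A = 3, then B = -6.
Therefore t_7 = 21 + (-6) + 2·(-128) = -241.

-241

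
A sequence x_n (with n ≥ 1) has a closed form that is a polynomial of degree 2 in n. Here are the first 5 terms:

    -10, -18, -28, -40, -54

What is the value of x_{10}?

1st diffs: -8, -10, -12, -14.
2nd diffs: -2, -2, -2 (constant).
So x_n = -n^2 - 5n - 4.
Evaluating at n = 10 gives x_{10} = -154.

-154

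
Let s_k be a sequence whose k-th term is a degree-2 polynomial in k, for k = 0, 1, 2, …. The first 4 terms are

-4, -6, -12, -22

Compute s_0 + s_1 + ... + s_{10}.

1st diffs: -2, -6, -10.
2nd diffs: -4, -4 (constant).
Newton forward-difference form: s_k = -4 + (-2)·C(k,1) + (-4)·C(k,2).
Continuing: …, -36, -54, -76, -102, …, s_{10} = -204.
Summing k = 0..10 (11 terms) gives -814.

-814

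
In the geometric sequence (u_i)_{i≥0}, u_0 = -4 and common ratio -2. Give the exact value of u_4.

u_i = (-4)·(-2)^(i-0).
u_4 = (-4)·(-2)^4 = -64.

-64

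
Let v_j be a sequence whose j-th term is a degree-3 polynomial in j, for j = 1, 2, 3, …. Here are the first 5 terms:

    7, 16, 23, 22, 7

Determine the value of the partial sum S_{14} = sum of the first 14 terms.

-5817

1st diffs: 9, 7, -1, -15.
2nd diffs: -2, -8, -14.
3rd diffs: -6, -6 (constant).
Newton forward-difference form: v_j = 7 + 9·C(j-1,1) + (-2)·C(j-1,2) + (-6)·C(j-1,3).
Continuing: …, -28, -89, -182, -313, …, v_{14} = -1748.
Summing j = 1..14 (14 terms) gives -5817.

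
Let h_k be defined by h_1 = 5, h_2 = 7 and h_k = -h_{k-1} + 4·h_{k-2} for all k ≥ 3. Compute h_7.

h_3 = 13, h_4 = 15, h_5 = 37, h_6 = 23, h_7 = 125.

125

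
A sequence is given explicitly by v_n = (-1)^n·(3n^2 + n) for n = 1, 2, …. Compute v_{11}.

-374

(-1)^11 = -1; 3n^2 + n at n=11 is 374; so v_{11} = -374.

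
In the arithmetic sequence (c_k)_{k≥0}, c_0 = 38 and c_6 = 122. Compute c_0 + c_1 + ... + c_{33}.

Common difference d = (122 - 38) / (6 - 0) = 14.
c_k = 38 + (k - 0)·14.
c_{33} = 500; S = 34·(38 + 500)/2 = 9146.

9146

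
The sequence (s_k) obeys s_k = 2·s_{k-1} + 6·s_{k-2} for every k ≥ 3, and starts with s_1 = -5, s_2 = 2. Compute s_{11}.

-488864

Step forward from the initial values:
s_3 = -26, s_4 = -40, s_5 = -236, s_6 = -712, s_7 = -2840, s_8 = -9952, s_9 = -36944, s_{10} = -133600, s_{11} = -488864.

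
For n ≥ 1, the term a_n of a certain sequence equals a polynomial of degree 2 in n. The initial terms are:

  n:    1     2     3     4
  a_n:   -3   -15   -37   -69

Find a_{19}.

-1749

1st diffs: -12, -22, -32.
2nd diffs: -10, -10 (constant).
Newton forward-difference form: a_n = -3 + (-12)·C(n-1,1) + (-10)·C(n-1,2).
At n = 19: n-1 = 18, so a_{19} = -3 - 216 - 1530 = -1749.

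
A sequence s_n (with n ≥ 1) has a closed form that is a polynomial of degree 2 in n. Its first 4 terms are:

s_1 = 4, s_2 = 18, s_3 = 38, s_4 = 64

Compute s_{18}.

1058

1st diffs: 14, 20, 26.
2nd diffs: 6, 6 (constant).
Newton forward-difference form: s_n = 4 + 14·C(n-1,1) + 6·C(n-1,2).
At n = 18: n-1 = 17, so s_{18} = 4 + 238 + 816 = 1058.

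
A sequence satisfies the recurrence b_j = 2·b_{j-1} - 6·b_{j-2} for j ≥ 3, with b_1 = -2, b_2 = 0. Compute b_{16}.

-579072

Step forward from the initial values:
b_3 = 12;  b_4 = 24;  b_5 = -24;  …;  b_{13} = 8832;  b_{14} = 236544;  b_{15} = 420096;  b_{16} = -579072.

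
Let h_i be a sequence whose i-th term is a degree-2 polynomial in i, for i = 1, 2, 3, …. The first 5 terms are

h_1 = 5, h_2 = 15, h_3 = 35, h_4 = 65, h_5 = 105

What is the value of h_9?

365

1st diffs: 10, 20, 30, 40.
2nd diffs: 10, 10, 10 (constant).
So h_i = 5i^2 - 5i + 5.
Evaluating at i = 9 gives h_9 = 365.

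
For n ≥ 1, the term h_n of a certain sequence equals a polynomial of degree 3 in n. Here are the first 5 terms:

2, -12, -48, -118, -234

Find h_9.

-1398

1st diffs: -14, -36, -70, -116.
2nd diffs: -22, -34, -46.
3rd diffs: -12, -12 (constant).
So h_n = -2n^3 + n^2 - 3n + 6.
Evaluating at n = 9 gives h_9 = -1398.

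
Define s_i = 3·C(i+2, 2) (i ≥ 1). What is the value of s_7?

108

C(9, 2) = 36, so s_7 = 108.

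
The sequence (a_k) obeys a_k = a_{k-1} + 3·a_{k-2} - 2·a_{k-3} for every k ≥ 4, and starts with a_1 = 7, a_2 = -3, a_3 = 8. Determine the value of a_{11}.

-37

a_4 = -15  a_5 = 15  a_6 = -46  a_7 = 29  a_8 = -139  a_9 = 40  a_{10} = -435  a_{11} = -37.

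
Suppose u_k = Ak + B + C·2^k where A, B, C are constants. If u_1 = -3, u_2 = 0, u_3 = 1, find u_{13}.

At k = 1, 2, 3: A + B + 2C = -3; 2A + B + 4C = 0; 3A + B + 8C = 1.
Subtracting the first from the second: A + 2C = 3.
Subtracting the second from the third: A + 4C = 1.
Solving: C = -1, A = 5, then B = -6.
Therefore u_{13} = 65 + (-6) + (-1)·8192 = -8133.

-8133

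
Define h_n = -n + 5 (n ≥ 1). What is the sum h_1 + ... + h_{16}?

-56

Over n = 1..16: Σn = 136.
Total = (-1)·136 + (5)·16 = -56.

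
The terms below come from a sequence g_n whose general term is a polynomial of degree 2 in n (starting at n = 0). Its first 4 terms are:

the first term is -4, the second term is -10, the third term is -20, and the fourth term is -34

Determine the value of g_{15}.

1st diffs: -6, -10, -14.
2nd diffs: -4, -4 (constant).
So g_n = -2n^2 - 4n - 4.
Evaluating at n = 15 gives g_{15} = -514.

-514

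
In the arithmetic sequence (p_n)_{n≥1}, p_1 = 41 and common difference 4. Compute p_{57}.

p_n = 41 + (n - 1)·4.
p_{57} = 41 + 56·4 = 265.

265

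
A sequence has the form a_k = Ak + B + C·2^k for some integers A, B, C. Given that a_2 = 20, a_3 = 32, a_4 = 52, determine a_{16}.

Write the equations: 2A + B + 4C = 20; 3A + B + 8C = 32; 4A + B + 16C = 52.
Subtracting the first from the second: A + 4C = 12.
Subtracting the second from the third: A + 8C = 20.
Solving: C = 2, A = 4, then B = 4.
So a_k = 4·k + 4 + 2·2^k; at k=16 this is 131140.

131140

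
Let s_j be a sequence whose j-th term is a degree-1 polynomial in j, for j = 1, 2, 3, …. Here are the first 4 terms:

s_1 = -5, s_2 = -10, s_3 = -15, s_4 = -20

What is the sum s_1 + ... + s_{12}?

1st diffs: -5, -5, -5 (constant).
So s_j = -5j.
Continuing: …, -25, -30, -35, -40, …, s_{12} = -60.
Summing j = 1..12 (12 terms) gives -390.

-390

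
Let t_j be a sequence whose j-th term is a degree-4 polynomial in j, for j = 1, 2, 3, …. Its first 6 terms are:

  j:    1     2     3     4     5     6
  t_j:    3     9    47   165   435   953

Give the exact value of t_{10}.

8265

1st diffs: 6, 38, 118, 270, 518.
2nd diffs: 32, 80, 152, 248.
3rd diffs: 48, 72, 96.
4th diffs: 24, 24 (constant).
Newton forward-difference form: t_j = 3 + 6·C(j-1,1) + 32·C(j-1,2) + 48·C(j-1,3) + 24·C(j-1,4).
At j = 10: j-1 = 9, so t_{10} = 3 + 54 + 1152 + 4032 + 3024 = 8265.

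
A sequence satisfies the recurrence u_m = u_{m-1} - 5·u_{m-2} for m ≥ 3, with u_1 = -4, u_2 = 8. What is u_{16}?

Compute successive terms:
u_3 = 28, u_4 = -12, u_5 = -152, …, u_{13} = 26428, u_{14} = -185912, u_{15} = -318052, u_{16} = 611508.

611508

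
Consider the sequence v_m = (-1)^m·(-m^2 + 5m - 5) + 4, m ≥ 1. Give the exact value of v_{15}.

159

(-1)^15 = -1; -m^2 + 5m - 5 at m=15 is -155; so v_{15} = 159.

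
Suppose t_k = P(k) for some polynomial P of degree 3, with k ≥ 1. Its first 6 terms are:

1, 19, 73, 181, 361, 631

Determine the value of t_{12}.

1st diffs: 18, 54, 108, 180, 270.
2nd diffs: 36, 54, 72, 90.
3rd diffs: 18, 18, 18 (constant).
So t_k = 3k^3 - 3k + 1.
Evaluating at k = 12 gives t_{12} = 5149.

5149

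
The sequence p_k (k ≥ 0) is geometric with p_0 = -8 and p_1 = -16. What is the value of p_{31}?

Common ratio r = 2.
p_k = (-8)·2^(k-0).
p_{31} = (-8)·2^31 = -17179869184.

-17179869184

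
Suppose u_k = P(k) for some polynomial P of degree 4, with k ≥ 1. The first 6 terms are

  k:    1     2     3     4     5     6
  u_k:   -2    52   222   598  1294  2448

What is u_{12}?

29742

1st diffs: 54, 170, 376, 696, 1154.
2nd diffs: 116, 206, 320, 458.
3rd diffs: 90, 114, 138.
4th diffs: 24, 24 (constant).
Newton forward-difference form: u_k = -2 + 54·C(k-1,1) + 116·C(k-1,2) + 90·C(k-1,3) + 24·C(k-1,4).
At k = 12: k-1 = 11, so u_{12} = -2 + 594 + 6380 + 14850 + 7920 = 29742.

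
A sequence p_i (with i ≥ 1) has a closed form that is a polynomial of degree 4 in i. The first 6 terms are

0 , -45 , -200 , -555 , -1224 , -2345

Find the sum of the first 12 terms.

-90728

1st diffs: -45, -155, -355, -669, -1121.
2nd diffs: -110, -200, -314, -452.
3rd diffs: -90, -114, -138.
4th diffs: -24, -24 (constant).
So p_i = -i^4 - 5i^3 + 5i + 1.
Continuing: …, -4080, -6615, -10160, -14949, …, p_{12} = -29315.
Summing i = 1..12 (12 terms) gives -90728.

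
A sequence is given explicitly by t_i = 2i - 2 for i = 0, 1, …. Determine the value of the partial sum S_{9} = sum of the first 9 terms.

Over i = 0..8: Σi = 36.
Total = (2)·36 + (-2)·9 = 54.

54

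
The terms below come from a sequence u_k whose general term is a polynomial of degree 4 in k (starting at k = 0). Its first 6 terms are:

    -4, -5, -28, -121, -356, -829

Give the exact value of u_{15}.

1st diffs: -1, -23, -93, -235, -473.
2nd diffs: -22, -70, -142, -238.
3rd diffs: -48, -72, -96.
4th diffs: -24, -24 (constant).
Newton forward-difference form: u_k = -4 + (-1)·C(k,1) + (-22)·C(k,2) + (-48)·C(k,3) + (-24)·C(k,4).
At k = 15: k = 15, so u_{15} = -4 - 15 - 2310 - 21840 - 32760 = -56929.

-56929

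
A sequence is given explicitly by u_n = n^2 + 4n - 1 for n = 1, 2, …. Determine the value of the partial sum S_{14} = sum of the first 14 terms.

Over n = 1..14: Σn = 105, Σn² = 1015.
Total = (1)·1015 + (4)·105 + (-1)·14 = 1421.

1421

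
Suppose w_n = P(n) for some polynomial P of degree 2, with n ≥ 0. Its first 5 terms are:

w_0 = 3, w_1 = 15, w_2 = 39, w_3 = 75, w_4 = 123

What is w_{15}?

1st diffs: 12, 24, 36, 48.
2nd diffs: 12, 12, 12 (constant).
So w_n = 6n^2 + 6n + 3.
Evaluating at n = 15 gives w_{15} = 1443.

1443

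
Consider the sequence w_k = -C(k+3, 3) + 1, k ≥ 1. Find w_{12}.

-454

C(15, 3) = 455, so w_{12} = -454.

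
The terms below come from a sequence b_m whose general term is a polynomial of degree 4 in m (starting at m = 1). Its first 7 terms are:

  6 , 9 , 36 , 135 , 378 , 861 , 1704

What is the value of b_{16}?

1st diffs: 3, 27, 99, 243, 483, 843.
2nd diffs: 24, 72, 144, 240, 360.
3rd diffs: 48, 72, 96, 120.
4th diffs: 24, 24, 24 (constant).
Newton forward-difference form: b_m = 6 + 3·C(m-1,1) + 24·C(m-1,2) + 48·C(m-1,3) + 24·C(m-1,4).
At m = 16: m-1 = 15, so b_{16} = 6 + 45 + 2520 + 21840 + 32760 = 57171.

57171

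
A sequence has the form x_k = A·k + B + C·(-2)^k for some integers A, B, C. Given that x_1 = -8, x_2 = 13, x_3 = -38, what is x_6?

241

At k = 1, 2, 3: A + B - 2C = -8; 2A + B + 4C = 13; 3A + B - 8C = -38.
Subtracting the first from the second: A + 6C = 21.
Subtracting the second from the third: A - 12C = -51.
Solving: C = 4, A = -3, then B = 3.
Therefore x_6 = -18 + 3 + 4·64 = 241.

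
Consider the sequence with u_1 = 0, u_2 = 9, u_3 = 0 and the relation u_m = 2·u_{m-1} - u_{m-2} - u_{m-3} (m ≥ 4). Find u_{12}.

Step forward from the initial values:
u_4 = -9;  u_5 = -27;  u_6 = -45;  u_7 = -54;  u_8 = -36;  u_9 = 27;  u_{10} = 144;  u_{11} = 297;  u_{12} = 423.

423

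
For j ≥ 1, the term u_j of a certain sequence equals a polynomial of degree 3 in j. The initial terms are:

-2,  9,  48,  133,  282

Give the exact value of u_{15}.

9252

1st diffs: 11, 39, 85, 149.
2nd diffs: 28, 46, 64.
3rd diffs: 18, 18 (constant).
Newton forward-difference form: u_j = -2 + 11·C(j-1,1) + 28·C(j-1,2) + 18·C(j-1,3).
At j = 15: j-1 = 14, so u_{15} = -2 + 154 + 2548 + 6552 = 9252.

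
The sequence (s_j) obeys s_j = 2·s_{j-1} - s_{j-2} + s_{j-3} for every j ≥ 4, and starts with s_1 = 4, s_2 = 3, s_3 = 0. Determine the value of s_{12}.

233

Compute successive terms:
s_4 = 1;  s_5 = 5;  s_6 = 9;  s_7 = 14;  s_8 = 24;  s_9 = 43;  s_{10} = 76;  s_{11} = 133;  s_{12} = 233.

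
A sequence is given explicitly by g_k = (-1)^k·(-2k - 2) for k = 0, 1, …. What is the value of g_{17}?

(-1)^17 = -1; -2k - 2 at k=17 is -36; so g_{17} = 36.

36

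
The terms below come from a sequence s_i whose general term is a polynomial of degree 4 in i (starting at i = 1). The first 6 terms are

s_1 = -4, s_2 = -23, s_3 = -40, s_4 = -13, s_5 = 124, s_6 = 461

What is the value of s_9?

1st diffs: -19, -17, 27, 137, 337.
2nd diffs: 2, 44, 110, 200.
3rd diffs: 42, 66, 90.
4th diffs: 24, 24 (constant).
Newton forward-difference form: s_i = -4 + (-19)·C(i-1,1) + 2·C(i-1,2) + 42·C(i-1,3) + 24·C(i-1,4).
At i = 9: i-1 = 8, so s_9 = -4 - 152 + 56 + 2352 + 1680 = 3932.

3932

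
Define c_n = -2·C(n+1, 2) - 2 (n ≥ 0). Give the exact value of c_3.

-14

C(4, 2) = 6, so c_3 = -14.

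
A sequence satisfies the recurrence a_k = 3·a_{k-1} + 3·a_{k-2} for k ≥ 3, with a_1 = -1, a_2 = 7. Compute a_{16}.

Applying the relation repeatedly:
a_3 = 18; a_4 = 75; a_5 = 279; …; a_{13} = 11949039; a_{14} = 45302247; a_{15} = 171753858; a_{16} = 651168315.

651168315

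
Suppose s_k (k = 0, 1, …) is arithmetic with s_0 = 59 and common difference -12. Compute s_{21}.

-193

s_k = 59 + (k - 0)·(-12).
s_{21} = 59 + 21·(-12) = -193.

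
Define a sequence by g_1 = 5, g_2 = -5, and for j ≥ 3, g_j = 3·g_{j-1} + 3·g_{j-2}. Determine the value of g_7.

Compute successive terms:
g_3 = 0, g_4 = -15, g_5 = -45, g_6 = -180, g_7 = -675.

-675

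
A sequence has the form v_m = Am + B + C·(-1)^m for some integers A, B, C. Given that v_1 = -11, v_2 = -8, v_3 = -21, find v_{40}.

The three given values yield: A + B - C = -11; 2A + B + C = -8; 3A + B - C = -21.
Subtracting the first from the second: A + 2C = 3.
Subtracting the second from the third: A - 2C = -13.
Solving: C = 4, A = -5, then B = -2.
So v_m = -5·m + (-2) + 4·(-1)^m; at m=40 this is -198.

-198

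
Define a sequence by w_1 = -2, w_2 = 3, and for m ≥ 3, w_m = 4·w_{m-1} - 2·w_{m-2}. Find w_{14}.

Iterate the recurrence:
w_3 = 16  w_4 = 58  w_5 = 200  …  w_{11} = 317440  w_{12} = 1083808  w_{13} = 3700352  w_{14} = 12633792.

12633792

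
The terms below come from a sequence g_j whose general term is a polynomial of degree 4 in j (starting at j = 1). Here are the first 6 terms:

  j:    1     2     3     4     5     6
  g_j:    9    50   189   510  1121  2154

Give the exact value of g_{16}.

1st diffs: 41, 139, 321, 611, 1033.
2nd diffs: 98, 182, 290, 422.
3rd diffs: 84, 108, 132.
4th diffs: 24, 24 (constant).
So g_j = j^4 + 4j^3 - 2j + 6.
Evaluating at j = 16 gives g_{16} = 81894.

81894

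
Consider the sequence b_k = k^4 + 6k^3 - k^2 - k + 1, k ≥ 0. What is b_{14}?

b_{14} = 1·14^4 + 6·14^3 - 1·14^2 - 1·14 + 1 = 54671.

54671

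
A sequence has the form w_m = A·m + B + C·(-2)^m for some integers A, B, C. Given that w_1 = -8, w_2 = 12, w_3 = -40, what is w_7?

Plug in m = 1, 2, 3: A + B - 2C = -8; 2A + B + 4C = 12; 3A + B - 8C = -40.
Subtracting the first from the second: A + 6C = 20.
Subtracting the second from the third: A - 12C = -52.
Solving: C = 4, A = -4, then B = 4.
So w_m = -4·m + 4 + 4·(-2)^m; at m=7 this is -536.

-536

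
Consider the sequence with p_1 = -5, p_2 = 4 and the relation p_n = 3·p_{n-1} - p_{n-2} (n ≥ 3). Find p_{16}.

4917215

Compute successive terms:
p_3 = 17  p_4 = 47  p_5 = 124  …  p_{13} = 274027  p_{14} = 717412  p_{15} = 1878209  p_{16} = 4917215.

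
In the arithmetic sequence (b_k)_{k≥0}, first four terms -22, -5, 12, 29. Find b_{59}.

981

Common difference d = 17.
b_k = -22 + (k - 0)·17.
b_{59} = -22 + 59·17 = 981.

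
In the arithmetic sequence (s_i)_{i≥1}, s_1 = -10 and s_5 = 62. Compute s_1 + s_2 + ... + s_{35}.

Common difference d = (62 - (-10)) / (5 - 1) = 18.
s_i = -10 + (i - 1)·18.
s_{35} = 602; S = 35·(-10 + 602)/2 = 10360.

10360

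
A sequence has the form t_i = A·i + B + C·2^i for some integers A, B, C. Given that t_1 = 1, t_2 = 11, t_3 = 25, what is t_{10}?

2099

The three given values yield: A + B + 2C = 1; 2A + B + 4C = 11; 3A + B + 8C = 25.
Subtracting the first from the second: A + 2C = 10.
Subtracting the second from the third: A + 4C = 14.
Solving: C = 2, A = 6, then B = -9.
So t_i = 6·i + (-9) + 2·2^i; at i=10 this is 2099.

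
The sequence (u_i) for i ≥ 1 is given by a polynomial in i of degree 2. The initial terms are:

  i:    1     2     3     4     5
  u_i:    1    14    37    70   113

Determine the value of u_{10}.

478

1st diffs: 13, 23, 33, 43.
2nd diffs: 10, 10, 10 (constant).
So u_i = 5i^2 - 2i - 2.
Evaluating at i = 10 gives u_{10} = 478.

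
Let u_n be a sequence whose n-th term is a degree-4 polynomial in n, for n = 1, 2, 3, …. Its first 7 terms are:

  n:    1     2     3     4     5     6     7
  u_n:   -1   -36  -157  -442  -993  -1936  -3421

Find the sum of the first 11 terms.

1st diffs: -35, -121, -285, -551, -943, -1485.
2nd diffs: -86, -164, -266, -392, -542.
3rd diffs: -78, -102, -126, -150.
4th diffs: -24, -24, -24 (constant).
Newton forward-difference form: u_n = -1 + (-35)·C(n-1,1) + (-86)·C(n-1,2) + (-78)·C(n-1,3) + (-24)·C(n-1,4).
Continuing: -5622, -8737, -12988, -18621.
Summing n = 1..11 (11 terms) gives -52954.

-52954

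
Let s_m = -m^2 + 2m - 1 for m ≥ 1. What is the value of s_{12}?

s_{12} = -1·12^2 + 2·12 - 1 = -121.

-121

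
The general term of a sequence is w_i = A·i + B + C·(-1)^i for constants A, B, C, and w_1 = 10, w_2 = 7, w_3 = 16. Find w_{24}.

73

Write the equations: A + B - C = 10; 2A + B + C = 7; 3A + B - C = 16.
Subtracting the first from the second: A + 2C = -3.
Subtracting the second from the third: A - 2C = 9.
Solving: C = -3, A = 3, then B = 4.
So w_i = 3·i + 4 + (-3)·(-1)^i; at i=24 this is 73.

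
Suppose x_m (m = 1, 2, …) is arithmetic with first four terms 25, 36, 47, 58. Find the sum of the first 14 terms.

Common difference d = 11.
x_m = 25 + (m - 1)·11.
x_{14} = 168; S = 14·(25 + 168)/2 = 1351.

1351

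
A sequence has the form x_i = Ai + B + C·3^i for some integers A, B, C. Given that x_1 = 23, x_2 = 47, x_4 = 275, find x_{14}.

14348999

Plug in i = 1, 2, 4: A + B + 3C = 23; 2A + B + 9C = 47; 4A + B + 81C = 275.
Subtracting the first from the second: A + 6C = 24.
Subtracting the second from the third: 2A + 72C = 228.
Solving: C = 3, A = 6, then B = 8.
Therefore x_{14} = 84 + 8 + 3·4782969 = 14348999.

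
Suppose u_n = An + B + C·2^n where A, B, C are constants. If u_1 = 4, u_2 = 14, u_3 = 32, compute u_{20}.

4194338

At n = 1, 2, 3: A + B + 2C = 4; 2A + B + 4C = 14; 3A + B + 8C = 32.
Subtracting the first from the second: A + 2C = 10.
Subtracting the second from the third: A + 4C = 18.
Solving: C = 4, A = 2, then B = -6.
So u_n = 2·n + (-6) + 4·2^n; at n=20 this is 4194338.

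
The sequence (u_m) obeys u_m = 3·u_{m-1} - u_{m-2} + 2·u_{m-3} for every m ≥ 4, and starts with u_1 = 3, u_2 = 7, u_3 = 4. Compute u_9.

2988

Iterate the recurrence:
u_4 = 11  u_5 = 43  u_6 = 126  u_7 = 357  u_8 = 1031  u_9 = 2988.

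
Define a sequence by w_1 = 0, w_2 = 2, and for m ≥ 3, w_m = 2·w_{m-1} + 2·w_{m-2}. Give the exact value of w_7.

240

Applying the relation repeatedly:
w_3 = 4; w_4 = 12; w_5 = 32; w_6 = 88; w_7 = 240.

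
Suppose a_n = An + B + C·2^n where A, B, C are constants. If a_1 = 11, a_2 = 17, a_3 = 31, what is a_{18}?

1048545

The three given values yield: A + B + 2C = 11; 2A + B + 4C = 17; 3A + B + 8C = 31.
Subtracting the first from the second: A + 2C = 6.
Subtracting the second from the third: A + 4C = 14.
Solving: C = 4, A = -2, then B = 5.
So a_n = -2·n + 5 + 4·2^n; at n=18 this is 1048545.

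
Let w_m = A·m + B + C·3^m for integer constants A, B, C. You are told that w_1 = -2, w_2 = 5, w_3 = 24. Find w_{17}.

Write the equations: A + B + 3C = -2; 2A + B + 9C = 5; 3A + B + 27C = 24.
Subtracting the first from the second: A + 6C = 7.
Subtracting the second from the third: A + 18C = 19.
Solving: C = 1, A = 1, then B = -6.
Hence w_{17} = 1·17 + (-6) + 1·129140163 = 129140174.

129140174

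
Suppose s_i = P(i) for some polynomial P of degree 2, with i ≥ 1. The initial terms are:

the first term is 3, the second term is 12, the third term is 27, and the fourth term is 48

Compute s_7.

147

1st diffs: 9, 15, 21.
2nd diffs: 6, 6 (constant).
Newton forward-difference form: s_i = 3 + 9·C(i-1,1) + 6·C(i-1,2).
At i = 7: i-1 = 6, so s_7 = 3 + 54 + 90 = 147.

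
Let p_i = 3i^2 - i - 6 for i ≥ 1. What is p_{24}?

1698

p_{24} = 3·24^2 - 1·24 - 6 = 1698.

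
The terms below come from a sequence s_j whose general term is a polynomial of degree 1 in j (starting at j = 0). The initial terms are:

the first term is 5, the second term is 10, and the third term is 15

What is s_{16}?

1st diffs: 5, 5 (constant).
So s_j = 5j + 5.
Evaluating at j = 16 gives s_{16} = 85.

85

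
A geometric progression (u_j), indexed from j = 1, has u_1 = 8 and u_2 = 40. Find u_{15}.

Common ratio r = 5.
u_j = 8·5^(j-1).
u_{15} = 8·5^14 = 48828125000.

48828125000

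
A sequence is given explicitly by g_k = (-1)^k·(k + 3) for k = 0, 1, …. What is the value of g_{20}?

23

(-1)^20 = 1; k + 3 at k=20 is 23; so g_{20} = 23.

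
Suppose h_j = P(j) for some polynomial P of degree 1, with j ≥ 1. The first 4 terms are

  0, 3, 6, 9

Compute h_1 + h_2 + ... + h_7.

1st diffs: 3, 3, 3 (constant).
So h_j = 3j - 3.
Continuing: 12, 15, 18.
Summing j = 1..7 (7 terms) gives 63.

63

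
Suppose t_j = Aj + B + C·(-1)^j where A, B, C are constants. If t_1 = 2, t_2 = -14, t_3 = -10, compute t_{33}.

-190

Plug in j = 1, 2, 3: A + B - C = 2; 2A + B + C = -14; 3A + B - C = -10.
Subtracting the first from the second: A + 2C = -16.
Subtracting the second from the third: A - 2C = 4.
Solving: C = -5, A = -6, then B = 3.
Therefore t_{33} = -198 + 3 + (-5)·(-1) = -190.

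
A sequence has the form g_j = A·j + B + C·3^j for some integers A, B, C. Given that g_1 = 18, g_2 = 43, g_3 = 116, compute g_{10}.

236211

Plug in j = 1, 2, 3: A + B + 3C = 18; 2A + B + 9C = 43; 3A + B + 27C = 116.
Subtracting the first from the second: A + 6C = 25.
Subtracting the second from the third: A + 18C = 73.
Solving: C = 4, A = 1, then B = 5.
Therefore g_{10} = 10 + 5 + 4·59049 = 236211.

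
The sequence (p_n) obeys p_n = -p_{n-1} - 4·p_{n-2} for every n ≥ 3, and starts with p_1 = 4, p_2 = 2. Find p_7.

Compute successive terms:
p_3 = -18; p_4 = 10; p_5 = 62; p_6 = -102; p_7 = -146.

-146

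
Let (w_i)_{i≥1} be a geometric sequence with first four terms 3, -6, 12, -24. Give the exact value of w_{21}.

3145728

Common ratio r = -2.
w_i = 3·(-2)^(i-1).
w_{21} = 3·(-2)^20 = 3145728.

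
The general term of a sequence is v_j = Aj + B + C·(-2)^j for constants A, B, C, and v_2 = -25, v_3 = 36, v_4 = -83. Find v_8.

-1279

At j = 2, 3, 4: 2A + B + 4C = -25; 3A + B - 8C = 36; 4A + B + 16C = -83.
Subtracting the first from the second: A - 12C = 61.
Subtracting the second from the third: A + 24C = -119.
Solving: C = -5, A = 1, then B = -7.
Therefore v_8 = 8 + (-7) + (-5)·256 = -1279.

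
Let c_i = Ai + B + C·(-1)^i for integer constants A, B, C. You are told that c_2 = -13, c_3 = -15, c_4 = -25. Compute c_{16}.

At i = 2, 3, 4: 2A + B + C = -13; 3A + B - C = -15; 4A + B + C = -25.
Subtracting the first from the second: A - 2C = -2.
Subtracting the second from the third: A + 2C = -10.
Solving: C = -2, A = -6, then B = 1.
Hence c_{16} = -6·16 + 1 + (-2)·1 = -97.

-97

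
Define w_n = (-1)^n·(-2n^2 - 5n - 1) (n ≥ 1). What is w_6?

-103

(-1)^6 = 1; -2n^2 - 5n - 1 at n=6 is -103; so w_6 = -103.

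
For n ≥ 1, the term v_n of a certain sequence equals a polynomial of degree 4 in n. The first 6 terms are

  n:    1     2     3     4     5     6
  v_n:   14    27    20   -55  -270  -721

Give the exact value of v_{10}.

1st diffs: 13, -7, -75, -215, -451.
2nd diffs: -20, -68, -140, -236.
3rd diffs: -48, -72, -96.
4th diffs: -24, -24 (constant).
Newton forward-difference form: v_n = 14 + 13·C(n-1,1) + (-20)·C(n-1,2) + (-48)·C(n-1,3) + (-24)·C(n-1,4).
At n = 10: n-1 = 9, so v_{10} = 14 + 117 - 720 - 4032 - 3024 = -7645.

-7645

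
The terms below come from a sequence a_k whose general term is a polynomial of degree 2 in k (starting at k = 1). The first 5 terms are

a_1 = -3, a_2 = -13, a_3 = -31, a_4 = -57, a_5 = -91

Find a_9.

-307

1st diffs: -10, -18, -26, -34.
2nd diffs: -8, -8, -8 (constant).
So a_k = -4k^2 + 2k - 1.
Evaluating at k = 9 gives a_9 = -307.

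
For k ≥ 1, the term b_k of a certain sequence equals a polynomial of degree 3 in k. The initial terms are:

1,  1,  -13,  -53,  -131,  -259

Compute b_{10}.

1st diffs: 0, -14, -40, -78, -128.
2nd diffs: -14, -26, -38, -50.
3rd diffs: -12, -12, -12 (constant).
Newton forward-difference form: b_k = 1 + (-14)·C(k-1,2) + (-12)·C(k-1,3).
At k = 10: k-1 = 9, so b_{10} = 1 - 504 - 1008 = -1511.

-1511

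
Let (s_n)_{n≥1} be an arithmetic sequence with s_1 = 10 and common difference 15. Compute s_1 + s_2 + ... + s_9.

s_n = 10 + (n - 1)·15.
s_9 = 130; S = 9·(10 + 130)/2 = 630.

630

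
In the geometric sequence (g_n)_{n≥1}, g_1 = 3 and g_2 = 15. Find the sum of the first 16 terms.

114440917968

Common ratio r = 5.
g_n = 3·5^(n-1).
S = 3·(5^16 - 1)/(5 - 1) = 3·(152587890625 - 1)/(4) = 114440917968.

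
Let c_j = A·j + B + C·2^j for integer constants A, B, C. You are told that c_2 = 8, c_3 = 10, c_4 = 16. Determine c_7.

122

The three given values yield: 2A + B + 4C = 8; 3A + B + 8C = 10; 4A + B + 16C = 16.
Subtracting the first from the second: A + 4C = 2.
Subtracting the second from the third: A + 8C = 6.
Solving: C = 1, A = -2, then B = 8.
Hence c_7 = -2·7 + 8 + 1·128 = 122.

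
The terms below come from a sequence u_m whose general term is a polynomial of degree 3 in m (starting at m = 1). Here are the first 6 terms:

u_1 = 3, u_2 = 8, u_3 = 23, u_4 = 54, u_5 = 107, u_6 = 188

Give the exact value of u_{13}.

1st diffs: 5, 15, 31, 53, 81.
2nd diffs: 10, 16, 22, 28.
3rd diffs: 6, 6, 6 (constant).
So u_m = m^3 - m^2 + m + 2.
Evaluating at m = 13 gives u_{13} = 2043.

2043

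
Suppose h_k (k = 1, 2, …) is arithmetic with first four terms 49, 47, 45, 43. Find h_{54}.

Common difference d = -2.
h_k = 49 + (k - 1)·(-2).
h_{54} = 49 + 53·(-2) = -57.

-57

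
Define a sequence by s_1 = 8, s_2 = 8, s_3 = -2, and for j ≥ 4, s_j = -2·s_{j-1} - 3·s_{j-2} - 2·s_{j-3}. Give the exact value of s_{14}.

-300

Applying the relation repeatedly:
s_4 = -36, s_5 = 62, s_6 = -12, …, s_{11} = 118, s_{12} = 492, s_{13} = -706, s_{14} = -300.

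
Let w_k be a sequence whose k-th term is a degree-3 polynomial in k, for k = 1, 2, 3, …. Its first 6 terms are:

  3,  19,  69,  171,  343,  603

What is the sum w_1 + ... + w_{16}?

53768

1st diffs: 16, 50, 102, 172, 260.
2nd diffs: 34, 52, 70, 88.
3rd diffs: 18, 18, 18 (constant).
So w_k = 3k^3 - k^2 - 2k + 3.
Continuing: …, 969, 1459, 2091, 2883, …, w_{16} = 12003.
Summing k = 1..16 (16 terms) gives 53768.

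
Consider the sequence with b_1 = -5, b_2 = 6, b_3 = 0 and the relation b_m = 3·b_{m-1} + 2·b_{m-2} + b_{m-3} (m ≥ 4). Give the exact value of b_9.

Iterate the recurrence:
b_4 = 7, b_5 = 27, b_6 = 95, b_7 = 346, b_8 = 1255, b_9 = 4552.

4552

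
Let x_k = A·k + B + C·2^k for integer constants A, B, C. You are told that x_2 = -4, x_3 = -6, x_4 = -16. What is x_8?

-472

The three given values yield: 2A + B + 4C = -4; 3A + B + 8C = -6; 4A + B + 16C = -16.
Subtracting the first from the second: A + 4C = -2.
Subtracting the second from the third: A + 8C = -10.
Solving: C = -2, A = 6, then B = -8.
Therefore x_8 = 48 + (-8) + (-2)·256 = -472.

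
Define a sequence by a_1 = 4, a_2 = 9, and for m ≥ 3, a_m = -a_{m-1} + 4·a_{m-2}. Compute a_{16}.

Compute successive terms:
a_3 = 7;  a_4 = 29;  a_5 = -1;  …;  a_{13} = -52321;  a_{14} = 138069;  a_{15} = -347353;  a_{16} = 899629.

899629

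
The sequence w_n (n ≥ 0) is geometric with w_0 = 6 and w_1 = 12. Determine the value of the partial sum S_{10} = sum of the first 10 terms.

6138

Common ratio r = 2.
w_n = 6·2^(n-0).
S = 6·(2^10 - 1)/(2 - 1) = 6·(1024 - 1)/(1) = 6138.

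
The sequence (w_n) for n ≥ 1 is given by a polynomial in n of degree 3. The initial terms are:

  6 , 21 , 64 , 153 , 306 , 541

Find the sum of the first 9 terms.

5214

1st diffs: 15, 43, 89, 153, 235.
2nd diffs: 28, 46, 64, 82.
3rd diffs: 18, 18, 18 (constant).
Newton forward-difference form: w_n = 6 + 15·C(n-1,1) + 28·C(n-1,2) + 18·C(n-1,3).
Continuing: 876, 1329, 1918.
Summing n = 1..9 (9 terms) gives 5214.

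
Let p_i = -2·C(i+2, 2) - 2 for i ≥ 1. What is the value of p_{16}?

C(18, 2) = 153, so p_{16} = -308.

-308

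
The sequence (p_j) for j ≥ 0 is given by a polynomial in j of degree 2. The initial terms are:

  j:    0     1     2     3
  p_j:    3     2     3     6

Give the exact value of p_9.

66

1st diffs: -1, 1, 3.
2nd diffs: 2, 2 (constant).
Newton forward-difference form: p_j = 3 + (-1)·C(j,1) + 2·C(j,2).
At j = 9: j = 9, so p_9 = 3 - 9 + 72 = 66.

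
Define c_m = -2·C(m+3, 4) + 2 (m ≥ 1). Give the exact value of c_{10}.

C(13, 4) = 715, so c_{10} = -1428.

-1428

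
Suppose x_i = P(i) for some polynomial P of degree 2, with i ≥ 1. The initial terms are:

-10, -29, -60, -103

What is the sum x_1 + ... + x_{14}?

1st diffs: -19, -31, -43.
2nd diffs: -12, -12 (constant).
Newton forward-difference form: x_i = -10 + (-19)·C(i-1,1) + (-12)·C(i-1,2).
Continuing: …, -158, -225, -304, -395, …, x_{14} = -1193.
Summing i = 1..14 (14 terms) gives -6237.

-6237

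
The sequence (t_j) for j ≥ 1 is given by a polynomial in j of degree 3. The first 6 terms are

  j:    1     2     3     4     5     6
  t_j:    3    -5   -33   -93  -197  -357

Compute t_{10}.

-1797

1st diffs: -8, -28, -60, -104, -160.
2nd diffs: -20, -32, -44, -56.
3rd diffs: -12, -12, -12 (constant).
So t_j = -2j^3 + 2j^2 + 3.
Evaluating at j = 10 gives t_{10} = -1797.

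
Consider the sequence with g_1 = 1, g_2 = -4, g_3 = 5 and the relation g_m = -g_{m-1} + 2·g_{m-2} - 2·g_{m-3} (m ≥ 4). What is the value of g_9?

Step forward from the initial values:
g_4 = -15; g_5 = 33; g_6 = -73; g_7 = 169; g_8 = -381; g_9 = 865.

865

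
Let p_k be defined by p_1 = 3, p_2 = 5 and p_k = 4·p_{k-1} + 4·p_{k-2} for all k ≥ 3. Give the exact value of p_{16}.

p_3 = 32; p_4 = 148; p_5 = 720; …; p_{13} = 212471808; p_{14} = 1025904640; p_{15} = 4953505792; p_{16} = 23917641728.

23917641728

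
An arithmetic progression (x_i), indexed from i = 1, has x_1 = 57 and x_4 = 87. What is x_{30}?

347

Common difference d = (87 - 57) / (4 - 1) = 10.
x_i = 57 + (i - 1)·10.
x_{30} = 57 + 29·10 = 347.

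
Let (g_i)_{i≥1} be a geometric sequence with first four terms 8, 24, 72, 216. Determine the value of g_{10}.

Common ratio r = 3.
g_i = 8·3^(i-1).
g_{10} = 8·3^9 = 157464.

157464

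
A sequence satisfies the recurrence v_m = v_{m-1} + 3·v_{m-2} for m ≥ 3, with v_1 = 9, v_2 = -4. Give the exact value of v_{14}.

109484

Applying the relation repeatedly:
v_3 = 23;  v_4 = 11;  v_5 = 80;  …;  v_{11} = 9080;  v_{12} = 20561;  v_{13} = 47801;  v_{14} = 109484.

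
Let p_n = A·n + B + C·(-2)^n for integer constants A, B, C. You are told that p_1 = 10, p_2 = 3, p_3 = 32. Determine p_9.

1070

Plug in n = 1, 2, 3: A + B - 2C = 10; 2A + B + 4C = 3; 3A + B - 8C = 32.
Subtracting the first from the second: A + 6C = -7.
Subtracting the second from the third: A - 12C = 29.
Solving: C = -2, A = 5, then B = 1.
Hence p_9 = 5·9 + 1 + (-2)·(-512) = 1070.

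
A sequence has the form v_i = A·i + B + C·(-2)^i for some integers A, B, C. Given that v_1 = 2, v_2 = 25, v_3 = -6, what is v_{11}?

-6086

Plug in i = 1, 2, 3: A + B - 2C = 2; 2A + B + 4C = 25; 3A + B - 8C = -6.
Subtracting the first from the second: A + 6C = 23.
Subtracting the second from the third: A - 12C = -31.
Solving: C = 3, A = 5, then B = 3.
Hence v_{11} = 5·11 + 3 + 3·(-2048) = -6086.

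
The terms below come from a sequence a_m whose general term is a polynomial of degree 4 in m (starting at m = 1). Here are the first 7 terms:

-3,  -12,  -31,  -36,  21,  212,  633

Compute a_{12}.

1st diffs: -9, -19, -5, 57, 191, 421.
2nd diffs: -10, 14, 62, 134, 230.
3rd diffs: 24, 48, 72, 96.
4th diffs: 24, 24, 24 (constant).
So a_m = m^4 - 6m^3 + 6m^2 - 4.
Evaluating at m = 12 gives a_{12} = 11228.

11228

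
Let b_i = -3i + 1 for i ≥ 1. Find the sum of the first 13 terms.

-260

Over i = 1..13: Σi = 91.
Total = (-3)·91 + (1)·13 = -260.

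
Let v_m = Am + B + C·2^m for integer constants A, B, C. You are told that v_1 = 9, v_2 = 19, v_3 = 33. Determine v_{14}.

32851

Plug in m = 1, 2, 3: A + B + 2C = 9; 2A + B + 4C = 19; 3A + B + 8C = 33.
Subtracting the first from the second: A + 2C = 10.
Subtracting the second from the third: A + 4C = 14.
Solving: C = 2, A = 6, then B = -1.
Hence v_{14} = 6·14 + (-1) + 2·16384 = 32851.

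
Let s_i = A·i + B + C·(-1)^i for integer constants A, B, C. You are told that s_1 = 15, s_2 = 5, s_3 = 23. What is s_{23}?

Write the equations: A + B - C = 15; 2A + B + C = 5; 3A + B - C = 23.
Subtracting the first from the second: A + 2C = -10.
Subtracting the second from the third: A - 2C = 18.
Solving: C = -7, A = 4, then B = 4.
So s_i = 4·i + 4 + (-7)·(-1)^i; at i=23 this is 103.

103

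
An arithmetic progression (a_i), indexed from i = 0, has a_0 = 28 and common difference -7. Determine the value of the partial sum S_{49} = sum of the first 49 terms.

a_i = 28 + (i - 0)·(-7).
a_{48} = -308; S = 49·(28 + (-308))/2 = -6860.

-6860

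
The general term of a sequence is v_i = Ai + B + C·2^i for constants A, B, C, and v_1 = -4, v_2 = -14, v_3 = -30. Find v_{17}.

-393278

The three given values yield: A + B + 2C = -4; 2A + B + 4C = -14; 3A + B + 8C = -30.
Subtracting the first from the second: A + 2C = -10.
Subtracting the second from the third: A + 4C = -16.
Solving: C = -3, A = -4, then B = 6.
Hence v_{17} = -4·17 + 6 + (-3)·131072 = -393278.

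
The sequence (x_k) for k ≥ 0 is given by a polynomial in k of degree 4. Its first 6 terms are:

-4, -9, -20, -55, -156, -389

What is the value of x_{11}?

-11279

1st diffs: -5, -11, -35, -101, -233.
2nd diffs: -6, -24, -66, -132.
3rd diffs: -18, -42, -66.
4th diffs: -24, -24 (constant).
Newton forward-difference form: x_k = -4 + (-5)·C(k,1) + (-6)·C(k,2) + (-18)·C(k,3) + (-24)·C(k,4).
At k = 11: k = 11, so x_{11} = -4 - 55 - 330 - 2970 - 7920 = -11279.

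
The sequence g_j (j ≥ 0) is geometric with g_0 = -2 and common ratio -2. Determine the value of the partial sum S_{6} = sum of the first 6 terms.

42

g_j = (-2)·(-2)^(j-0).
S = (-2)·((-2)^6 - 1)/(-2 - 1) = (-2)·(64 - 1)/(-3) = 42.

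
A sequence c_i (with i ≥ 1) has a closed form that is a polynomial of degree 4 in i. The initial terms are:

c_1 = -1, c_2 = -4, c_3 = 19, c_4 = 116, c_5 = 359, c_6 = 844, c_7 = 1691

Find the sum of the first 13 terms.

72397

1st diffs: -3, 23, 97, 243, 485, 847.
2nd diffs: 26, 74, 146, 242, 362.
3rd diffs: 48, 72, 96, 120.
4th diffs: 24, 24, 24 (constant).
Newton forward-difference form: c_i = -1 + (-3)·C(i-1,1) + 26·C(i-1,2) + 48·C(i-1,3) + 24·C(i-1,4).
Continuing: …, 3044, 5071, 7964, 11939, …, c_{13} = 24119.
Summing i = 1..13 (13 terms) gives 72397.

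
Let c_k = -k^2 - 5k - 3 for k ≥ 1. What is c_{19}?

c_{19} = -1·19^2 - 5·19 - 3 = -459.

-459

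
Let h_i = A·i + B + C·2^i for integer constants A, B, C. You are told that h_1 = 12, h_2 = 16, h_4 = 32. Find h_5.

The three given values yield: A + B + 2C = 12; 2A + B + 4C = 16; 4A + B + 16C = 32.
Subtracting the first from the second: A + 2C = 4.
Subtracting the second from the third: 2A + 12C = 16.
Solving: C = 1, A = 2, then B = 8.
Therefore h_5 = 10 + 8 + 1·32 = 50.

50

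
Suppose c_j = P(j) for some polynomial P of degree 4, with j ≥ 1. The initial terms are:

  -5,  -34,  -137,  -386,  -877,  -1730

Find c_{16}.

1st diffs: -29, -103, -249, -491, -853.
2nd diffs: -74, -146, -242, -362.
3rd diffs: -72, -96, -120.
4th diffs: -24, -24 (constant).
Newton forward-difference form: c_j = -5 + (-29)·C(j-1,1) + (-74)·C(j-1,2) + (-72)·C(j-1,3) + (-24)·C(j-1,4).
At j = 16: j-1 = 15, so c_{16} = -5 - 435 - 7770 - 32760 - 32760 = -73730.

-73730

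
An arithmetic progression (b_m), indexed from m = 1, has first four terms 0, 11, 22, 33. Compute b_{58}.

Common difference d = 11.
b_m = 0 + (m - 1)·11.
b_{58} = 0 + 57·11 = 627.

627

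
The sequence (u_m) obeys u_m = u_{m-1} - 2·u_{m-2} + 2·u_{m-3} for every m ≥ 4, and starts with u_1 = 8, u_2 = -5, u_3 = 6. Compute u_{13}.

Iterate the recurrence:
u_4 = 32;  u_5 = 10;  u_6 = -42;  u_7 = 2;  u_8 = 106;  u_9 = 18;  u_{10} = -190;  u_{11} = -14;  u_{12} = 402;  u_{13} = 50.

50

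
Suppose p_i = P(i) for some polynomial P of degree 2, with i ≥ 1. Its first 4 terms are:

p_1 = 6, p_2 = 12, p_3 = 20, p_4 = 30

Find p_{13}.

210

1st diffs: 6, 8, 10.
2nd diffs: 2, 2 (constant).
Newton forward-difference form: p_i = 6 + 6·C(i-1,1) + 2·C(i-1,2).
At i = 13: i-1 = 12, so p_{13} = 6 + 72 + 132 = 210.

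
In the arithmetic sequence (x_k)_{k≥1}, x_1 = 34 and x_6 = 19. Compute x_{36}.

-71

Common difference d = (19 - 34) / (6 - 1) = -3.
x_k = 34 + (k - 1)·(-3).
x_{36} = 34 + 35·(-3) = -71.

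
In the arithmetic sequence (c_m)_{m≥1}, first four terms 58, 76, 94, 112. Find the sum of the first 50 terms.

24950

Common difference d = 18.
c_m = 58 + (m - 1)·18.
c_{50} = 940; S = 50·(58 + 940)/2 = 24950.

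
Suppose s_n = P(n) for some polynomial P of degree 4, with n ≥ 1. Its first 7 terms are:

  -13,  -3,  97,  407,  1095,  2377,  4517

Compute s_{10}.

19445

1st diffs: 10, 100, 310, 688, 1282, 2140.
2nd diffs: 90, 210, 378, 594, 858.
3rd diffs: 120, 168, 216, 264.
4th diffs: 48, 48, 48 (constant).
Newton forward-difference form: s_n = -13 + 10·C(n-1,1) + 90·C(n-1,2) + 120·C(n-1,3) + 48·C(n-1,4).
At n = 10: n-1 = 9, so s_{10} = -13 + 90 + 3240 + 10080 + 6048 = 19445.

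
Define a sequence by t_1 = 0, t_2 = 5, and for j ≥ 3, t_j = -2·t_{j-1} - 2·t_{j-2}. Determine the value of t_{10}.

Compute successive terms:
t_3 = -10  t_4 = 10  t_5 = 0  t_6 = -20  t_7 = 40  t_8 = -40  t_9 = 0  t_{10} = 80.

80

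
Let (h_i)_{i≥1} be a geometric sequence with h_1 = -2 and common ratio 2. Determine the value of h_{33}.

-8589934592

h_i = (-2)·2^(i-1).
h_{33} = (-2)·2^32 = -8589934592.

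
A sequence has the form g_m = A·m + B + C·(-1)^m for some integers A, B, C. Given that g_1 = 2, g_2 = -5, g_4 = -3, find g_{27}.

The three given values yield: A + B - C = 2; 2A + B + C = -5; 4A + B + C = -3.
Subtracting the first from the second: A + 2C = -7.
Subtracting the second from the third: 2A = 2.
Solving: C = -4, A = 1, then B = -3.
So g_m = 1·m + (-3) + (-4)·(-1)^m; at m=27 this is 28.

28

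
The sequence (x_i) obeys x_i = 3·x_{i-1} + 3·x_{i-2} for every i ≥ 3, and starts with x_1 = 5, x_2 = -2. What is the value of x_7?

1269

Iterate the recurrence:
x_3 = 9;  x_4 = 21;  x_5 = 90;  x_6 = 333;  x_7 = 1269.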